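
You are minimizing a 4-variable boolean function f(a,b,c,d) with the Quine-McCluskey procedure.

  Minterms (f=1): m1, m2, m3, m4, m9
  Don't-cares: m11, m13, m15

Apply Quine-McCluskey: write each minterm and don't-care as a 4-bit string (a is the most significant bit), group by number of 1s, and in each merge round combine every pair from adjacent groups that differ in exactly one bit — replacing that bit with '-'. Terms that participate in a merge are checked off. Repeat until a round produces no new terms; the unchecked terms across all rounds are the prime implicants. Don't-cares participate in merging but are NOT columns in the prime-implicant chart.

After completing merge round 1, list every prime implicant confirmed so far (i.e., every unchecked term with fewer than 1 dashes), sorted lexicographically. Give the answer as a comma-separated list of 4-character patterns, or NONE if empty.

size-2^0 implicants → 0001(✓)  0010(✓)  0011(✓)  0100  1001(✓)  1011(✓)  1101(✓)  1111(✓)
size-2^1 implicants → -001(✓)  -011(✓)  00-1(✓)  001-  1-01(✓)  1-11(✓)  10-1(✓)  11-1(✓)
size-2^2 implicants → -0-1  1--1
Unchecked terms (primes): -0-1, 001-, 0100, 1--1

0100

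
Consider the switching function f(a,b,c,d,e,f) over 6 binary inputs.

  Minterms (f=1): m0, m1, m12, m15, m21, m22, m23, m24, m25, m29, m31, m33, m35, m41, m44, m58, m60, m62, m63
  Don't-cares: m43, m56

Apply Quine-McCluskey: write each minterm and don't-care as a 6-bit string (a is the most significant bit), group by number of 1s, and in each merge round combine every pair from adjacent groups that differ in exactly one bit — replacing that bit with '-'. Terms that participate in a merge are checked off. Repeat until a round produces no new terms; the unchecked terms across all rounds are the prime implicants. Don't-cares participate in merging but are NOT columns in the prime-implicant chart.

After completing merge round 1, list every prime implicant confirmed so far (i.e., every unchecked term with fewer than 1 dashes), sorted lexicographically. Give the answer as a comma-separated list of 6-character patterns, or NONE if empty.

NONE

size-2^0 implicants → 000000(✓)  000001(✓)  001100(✓)  001111(✓)  010101(✓)  010110(✓)  010111(✓)  011000(✓)  011001(✓)  011101(✓)  011111(✓)  100001(✓)  100011(✓)  101001(✓)  101011(✓)  101100(✓)  111000(✓)  111010(✓)  111100(✓)  111110(✓)  111111(✓)
size-2^1 implicants → -00001  -01100  -11000  -11111  0-1111  00000-  01-101(✓)  01-111(✓)  0101-1(✓)  01011-  011-01  01100-  0111-1(✓)  1-1100  10-001(✓)  10-011(✓)  1000-1(✓)  1010-1(✓)  111-00(✓)  111-10(✓)  1110-0(✓)  1111-0(✓)  11111-
size-2^2 implicants → 01-1-1  10-0-1  111--0
Unchecked terms (primes): -00001, -01100, -11000, -11111, 0-1111, 00000-, 01-1-1, 01011-, 011-01, 01100-, 1-1100, 10-0-1, 111--0, 11111-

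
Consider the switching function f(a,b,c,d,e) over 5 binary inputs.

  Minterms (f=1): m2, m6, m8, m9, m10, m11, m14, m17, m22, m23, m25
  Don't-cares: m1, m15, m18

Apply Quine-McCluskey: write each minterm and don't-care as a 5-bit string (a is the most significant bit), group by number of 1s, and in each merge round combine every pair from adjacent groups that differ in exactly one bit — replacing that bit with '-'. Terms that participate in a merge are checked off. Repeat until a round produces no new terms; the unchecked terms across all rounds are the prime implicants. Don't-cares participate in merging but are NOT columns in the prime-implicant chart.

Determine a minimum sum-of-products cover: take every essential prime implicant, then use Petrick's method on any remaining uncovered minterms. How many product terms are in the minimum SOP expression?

size-2^0 implicants → 00001(✓)  00010(✓)  00110(✓)  01000(✓)  01001(✓)  01010(✓)  01011(✓)  01110(✓)  01111(✓)  10001(✓)  10010(✓)  10110(✓)  10111(✓)  11001(✓)
size-2^1 implicants → -0001(✓)  -0010(✓)  -0110(✓)  -1001(✓)  0-001(✓)  0-010(✓)  0-110(✓)  00-10(✓)  01-10(✓)  01-11(✓)  010-0(✓)  010-1(✓)  0100-(✓)  0101-(✓)  0111-(✓)  1-001(✓)  10-10(✓)  1011-
size-2^2 implicants → --001  -0-10  0--10  01-1-  010--
Unchecked terms (primes): --001, -0-10, 0--10, 01-1-, 010--, 1011-
Minterm coverage:
  m2 ⊆ -0-10,0--10
  m6 ⊆ -0-10,0--10
  m8 ⊆ 010-- [E]
  m9 ⊆ --001,010--
  m10 ⊆ 0--10,01-1-,010--
  m11 ⊆ 01-1-,010--
  m14 ⊆ 0--10,01-1-
  m17 ⊆ --001 [E]
  m22 ⊆ -0-10,1011-
  m23 ⊆ 1011- [E]
  m25 ⊆ --001 [E]
E = {--001, 010--, 1011-}
Petrick residual → 0--10
Cover = c'd'e + a'de' + a'bc' + ab'cd  |cover|=4

4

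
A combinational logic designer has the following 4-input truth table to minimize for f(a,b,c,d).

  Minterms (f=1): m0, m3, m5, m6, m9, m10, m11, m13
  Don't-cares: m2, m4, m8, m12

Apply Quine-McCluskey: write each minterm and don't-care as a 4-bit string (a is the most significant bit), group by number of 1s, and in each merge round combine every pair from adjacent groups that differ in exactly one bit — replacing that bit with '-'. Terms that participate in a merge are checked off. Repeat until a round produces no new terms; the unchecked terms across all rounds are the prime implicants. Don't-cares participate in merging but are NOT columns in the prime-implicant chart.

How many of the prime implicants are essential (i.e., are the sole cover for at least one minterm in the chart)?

size-2^0 implicants → 0000(✓)  0010(✓)  0011(✓)  0100(✓)  0101(✓)  0110(✓)  1000(✓)  1001(✓)  1010(✓)  1011(✓)  1100(✓)  1101(✓)
size-2^1 implicants → -000(✓)  -010(✓)  -011(✓)  -100(✓)  -101(✓)  0-00(✓)  0-10(✓)  00-0(✓)  001-(✓)  01-0(✓)  010-(✓)  1-00(✓)  1-01(✓)  10-0(✓)  10-1(✓)  100-(✓)  101-(✓)  110-(✓)
size-2^2 implicants → --00  -0-0  -01-  -10-  0--0  1-0-  10--
Unchecked terms (primes): --00, -0-0, -01-, -10-, 0--0, 1-0-, 10--
Minterm coverage:
  m0 ⊆ --00,-0-0,0--0
  m3 ⊆ -01- [E]
  m5 ⊆ -10- [E]
  m6 ⊆ 0--0 [E]
  m9 ⊆ 1-0-,10--
  m10 ⊆ -0-0,-01-,10--
  m11 ⊆ -01-,10--
  m13 ⊆ -10-,1-0-
E = {-01-, -10-, 0--0}

3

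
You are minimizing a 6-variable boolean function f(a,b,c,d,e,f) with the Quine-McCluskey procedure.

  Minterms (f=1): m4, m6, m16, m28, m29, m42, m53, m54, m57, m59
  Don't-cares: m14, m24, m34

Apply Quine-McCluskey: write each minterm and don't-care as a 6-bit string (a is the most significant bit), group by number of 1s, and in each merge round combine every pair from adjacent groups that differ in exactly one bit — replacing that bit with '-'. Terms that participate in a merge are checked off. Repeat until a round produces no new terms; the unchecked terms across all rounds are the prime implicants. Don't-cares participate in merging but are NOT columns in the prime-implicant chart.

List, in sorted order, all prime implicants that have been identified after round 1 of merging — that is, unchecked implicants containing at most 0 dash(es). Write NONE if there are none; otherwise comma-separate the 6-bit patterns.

[col 0] 000100*, 000110*, 001110*, 010000*, 011000*, 011100*, 011101*, 100010*, 101010*, 110101, 110110, 111001*, 111011*
[col 1] 00-110, 0001-0, 01-000, 011-00, 01110-, 10-010, 1110-1
Prime implicants: 00-110, 0001-0, 01-000, 011-00, 01110-, 10-010, 110101, 110110, 1110-1

110101, 110110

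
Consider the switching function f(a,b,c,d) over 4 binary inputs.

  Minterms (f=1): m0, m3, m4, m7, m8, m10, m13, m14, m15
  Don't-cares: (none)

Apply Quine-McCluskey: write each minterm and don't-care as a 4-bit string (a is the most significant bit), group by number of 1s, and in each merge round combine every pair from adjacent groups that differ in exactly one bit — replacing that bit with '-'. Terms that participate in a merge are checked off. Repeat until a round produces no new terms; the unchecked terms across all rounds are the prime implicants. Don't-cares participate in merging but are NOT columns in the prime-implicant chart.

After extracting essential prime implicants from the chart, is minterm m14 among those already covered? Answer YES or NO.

[col 0] 0000*, 0011*, 0100*, 0111*, 1000*, 1010*, 1101*, 1110*, 1111*
[col 1] -000, -111, 0-00, 0-11, 1-10, 10-0, 11-1, 111-
Prime implicants: -000, -111, 0-00, 0-11, 1-10, 10-0, 11-1, 111-
PI chart (minterm → PIs covering it):
  0 | -000,0-00
  3 | 0-11  (sole → essential)
  4 | 0-00  (sole → essential)
  7 | -111,0-11
  8 | -000,10-0
  10 | 1-10,10-0
  13 | 11-1  (sole → essential)
  14 | 1-10,111-
  15 | -111,11-1,111-
Essential prime implicants: 0-00, 0-11, 11-1

NO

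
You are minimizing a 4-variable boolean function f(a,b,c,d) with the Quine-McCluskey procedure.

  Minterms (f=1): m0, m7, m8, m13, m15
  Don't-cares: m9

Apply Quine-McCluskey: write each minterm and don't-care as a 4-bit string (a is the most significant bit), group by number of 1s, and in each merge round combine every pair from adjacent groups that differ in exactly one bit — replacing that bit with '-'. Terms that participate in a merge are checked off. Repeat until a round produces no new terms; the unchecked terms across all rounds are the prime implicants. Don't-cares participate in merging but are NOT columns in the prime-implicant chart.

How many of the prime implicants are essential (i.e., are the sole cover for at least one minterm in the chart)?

Round 0: 0000✓ 0111✓ 1000✓ 1001✓ 1101✓ 1111✓
Round 1: -000 -111 1-01 100- 11-1
PIs = {-000, -111, 1-01, 100-, 11-1}
Coverage chart:
  m0: -000 ←essential
  m7: -111 ←essential
  m8: -000,100-
  m13: 1-01,11-1
  m15: -111,11-1
Essential: -000, -111

2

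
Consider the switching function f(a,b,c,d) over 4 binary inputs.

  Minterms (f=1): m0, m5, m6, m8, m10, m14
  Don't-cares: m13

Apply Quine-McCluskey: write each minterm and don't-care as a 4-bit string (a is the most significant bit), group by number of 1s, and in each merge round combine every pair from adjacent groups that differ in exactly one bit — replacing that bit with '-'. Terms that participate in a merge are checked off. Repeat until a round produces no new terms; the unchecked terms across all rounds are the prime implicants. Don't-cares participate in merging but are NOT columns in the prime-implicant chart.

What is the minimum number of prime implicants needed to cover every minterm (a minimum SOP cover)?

[col 0] 0000*, 0101*, 0110*, 1000*, 1010*, 1101*, 1110*
[col 1] -000, -101, -110, 1-10, 10-0
Prime implicants: -000, -101, -110, 1-10, 10-0
PI chart (minterm → PIs covering it):
  0 | -000  (sole → essential)
  5 | -101  (sole → essential)
  6 | -110  (sole → essential)
  8 | -000,10-0
  10 | 1-10,10-0
  14 | -110,1-10
Essential prime implicants: -000, -101, -110
Petrick residual → 1-10
Minimum SOP uses 4 PIs: b'c'd' + bc'd + bcd' + acd'

4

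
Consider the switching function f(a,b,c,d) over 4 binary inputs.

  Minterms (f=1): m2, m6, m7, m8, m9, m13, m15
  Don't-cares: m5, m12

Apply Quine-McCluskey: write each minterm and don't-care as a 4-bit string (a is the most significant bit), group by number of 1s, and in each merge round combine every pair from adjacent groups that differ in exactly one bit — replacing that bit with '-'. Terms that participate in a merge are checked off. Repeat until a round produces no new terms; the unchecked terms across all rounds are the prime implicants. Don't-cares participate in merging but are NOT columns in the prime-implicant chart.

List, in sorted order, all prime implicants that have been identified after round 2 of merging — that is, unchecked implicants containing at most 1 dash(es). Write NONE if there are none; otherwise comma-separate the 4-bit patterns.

size-2^0 implicants → 0010(✓)  0101(✓)  0110(✓)  0111(✓)  1000(✓)  1001(✓)  1100(✓)  1101(✓)  1111(✓)
size-2^1 implicants → -101(✓)  -111(✓)  0-10  01-1(✓)  011-  1-00(✓)  1-01(✓)  100-(✓)  11-1(✓)  110-(✓)
size-2^2 implicants → -1-1  1-0-
Unchecked terms (primes): -1-1, 0-10, 011-, 1-0-

0-10, 011-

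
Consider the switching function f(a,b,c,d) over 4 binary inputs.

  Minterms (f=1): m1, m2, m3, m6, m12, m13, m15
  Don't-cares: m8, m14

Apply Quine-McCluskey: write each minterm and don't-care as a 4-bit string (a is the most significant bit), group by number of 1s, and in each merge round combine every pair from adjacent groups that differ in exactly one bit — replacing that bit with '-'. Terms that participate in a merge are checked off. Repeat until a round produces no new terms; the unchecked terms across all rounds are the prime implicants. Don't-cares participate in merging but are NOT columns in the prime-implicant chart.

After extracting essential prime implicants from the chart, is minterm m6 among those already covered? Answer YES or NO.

Round 0: 0001✓ 0010✓ 0011✓ 0110✓ 1000✓ 1100✓ 1101✓ 1110✓ 1111✓
Round 1: -110 0-10 00-1 001- 1-00 11-0✓ 11-1✓ 110-✓ 111-✓
Round 2: 11--
PIs = {-110, 0-10, 00-1, 001-, 1-00, 11--}
Coverage chart:
  m1: 00-1 ←essential
  m2: 0-10,001-
  m3: 00-1,001-
  m6: -110,0-10
  m12: 1-00,11--
  m13: 11-- ←essential
  m15: 11-- ←essential
Essential: 00-1, 11--

NO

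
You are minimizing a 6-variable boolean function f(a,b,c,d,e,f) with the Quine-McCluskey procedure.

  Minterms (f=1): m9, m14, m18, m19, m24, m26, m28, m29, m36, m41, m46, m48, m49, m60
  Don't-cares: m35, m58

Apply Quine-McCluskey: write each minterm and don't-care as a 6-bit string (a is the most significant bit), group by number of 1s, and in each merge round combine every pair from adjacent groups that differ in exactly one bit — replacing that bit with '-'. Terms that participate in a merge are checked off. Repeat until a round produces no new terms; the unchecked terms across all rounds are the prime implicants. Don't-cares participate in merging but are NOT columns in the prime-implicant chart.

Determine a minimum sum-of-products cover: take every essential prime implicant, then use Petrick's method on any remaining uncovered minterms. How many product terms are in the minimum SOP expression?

[col 0] 001001*, 001110*, 010010*, 010011*, 011000*, 011010*, 011100*, 011101*, 100011, 100100, 101001*, 101110*, 110000*, 110001*, 111010*, 111100*
[col 1] -01001, -01110, -11010, -11100, 01-010, 01001-, 011-00, 0110-0, 01110-, 11000-
Prime implicants: -01001, -01110, -11010, -11100, 01-010, 01001-, 011-00, 0110-0, 01110-, 100011, 100100, 11000-
PI chart (minterm → PIs covering it):
  9 | -01001  (sole → essential)
  14 | -01110  (sole → essential)
  18 | 01-010,01001-
  19 | 01001-  (sole → essential)
  24 | 011-00,0110-0
  26 | -11010,01-010,0110-0
  28 | -11100,011-00,01110-
  29 | 01110-  (sole → essential)
  36 | 100100  (sole → essential)
  41 | -01001  (sole → essential)
  46 | -01110  (sole → essential)
  48 | 11000-  (sole → essential)
  49 | 11000-  (sole → essential)
  60 | -11100  (sole → essential)
Essential prime implicants: -01001, -01110, -11100, 01001-, 01110-, 100100, 11000-
Petrick residual → 0110-0
Minimum SOP uses 8 PIs: b'cd'e'f + b'cdef' + bcde'f' + a'bc'd'e + a'bcd'f' + a'bcde' + ab'c'de'f' + abc'd'e'

8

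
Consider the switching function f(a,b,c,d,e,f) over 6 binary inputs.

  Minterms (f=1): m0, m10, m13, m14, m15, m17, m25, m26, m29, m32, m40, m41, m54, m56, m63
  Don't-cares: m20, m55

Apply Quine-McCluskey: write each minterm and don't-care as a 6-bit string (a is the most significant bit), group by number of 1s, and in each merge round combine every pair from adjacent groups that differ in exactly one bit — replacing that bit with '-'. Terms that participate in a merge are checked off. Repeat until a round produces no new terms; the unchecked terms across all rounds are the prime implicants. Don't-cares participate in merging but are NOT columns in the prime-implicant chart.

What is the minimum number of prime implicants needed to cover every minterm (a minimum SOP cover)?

9

size-2^0 implicants → 000000(✓)  001010(✓)  001101(✓)  001110(✓)  001111(✓)  010001(✓)  010100  011001(✓)  011010(✓)  011101(✓)  100000(✓)  101000(✓)  101001(✓)  110110(✓)  110111(✓)  111000(✓)  111111(✓)
size-2^1 implicants → -00000  0-1010  0-1101  001-10  0011-1  00111-  01-001  011-01  1-1000  10-000  10100-  11-111  11011-
Unchecked terms (primes): -00000, 0-1010, 0-1101, 001-10, 0011-1, 00111-, 01-001, 010100, 011-01, 1-1000, 10-000, 10100-, 11-111, 11011-
Minterm coverage:
  m0 ⊆ -00000 [E]
  m10 ⊆ 0-1010,001-10
  m13 ⊆ 0-1101,0011-1
  m14 ⊆ 001-10,00111-
  m15 ⊆ 0011-1,00111-
  m17 ⊆ 01-001 [E]
  m25 ⊆ 01-001,011-01
  m26 ⊆ 0-1010 [E]
  m29 ⊆ 0-1101,011-01
  m32 ⊆ -00000,10-000
  m40 ⊆ 1-1000,10-000,10100-
  m41 ⊆ 10100- [E]
  m54 ⊆ 11011- [E]
  m56 ⊆ 1-1000 [E]
  m63 ⊆ 11-111 [E]
E = {-00000, 0-1010, 01-001, 1-1000, 10100-, 11-111, 11011-}
Petrick residual → 0-1101, 00111-
Cover = b'c'd'e'f' + a'cd'ef' + a'cde'f + a'b'cde + a'bd'e'f + acd'e'f' + ab'cd'e' + abdef + abc'de  |cover|=9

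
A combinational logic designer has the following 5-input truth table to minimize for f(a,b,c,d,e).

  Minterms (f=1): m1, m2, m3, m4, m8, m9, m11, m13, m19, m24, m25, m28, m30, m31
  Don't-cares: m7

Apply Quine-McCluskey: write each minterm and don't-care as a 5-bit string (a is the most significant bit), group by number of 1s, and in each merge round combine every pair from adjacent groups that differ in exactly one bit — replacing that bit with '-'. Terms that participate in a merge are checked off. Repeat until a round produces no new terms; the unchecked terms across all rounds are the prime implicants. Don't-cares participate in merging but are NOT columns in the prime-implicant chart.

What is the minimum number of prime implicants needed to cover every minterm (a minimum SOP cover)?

[col 0] 00001*, 00010*, 00011*, 00100, 00111*, 01000*, 01001*, 01011*, 01101*, 10011*, 11000*, 11001*, 11100*, 11110*, 11111*
[col 1] -0011, -1000*, -1001*, 0-001*, 0-011*, 00-11, 000-1*, 0001-, 01-01, 010-1*, 0100-*, 11-00, 1100-*, 111-0, 1111-
[col 2] -100-, 0-0-1
Prime implicants: -0011, -100-, 0-0-1, 00-11, 0001-, 00100, 01-01, 11-00, 111-0, 1111-
PI chart (minterm → PIs covering it):
  1 | 0-0-1  (sole → essential)
  2 | 0001-  (sole → essential)
  3 | -0011,0-0-1,00-11,0001-
  4 | 00100  (sole → essential)
  8 | -100-  (sole → essential)
  9 | -100-,0-0-1,01-01
  11 | 0-0-1  (sole → essential)
  13 | 01-01  (sole → essential)
  19 | -0011  (sole → essential)
  24 | -100-,11-00
  25 | -100-  (sole → essential)
  28 | 11-00,111-0
  30 | 111-0,1111-
  31 | 1111-  (sole → essential)
Essential prime implicants: -0011, -100-, 0-0-1, 0001-, 00100, 01-01, 1111-
Petrick residual → 11-00
Minimum SOP uses 8 PIs: b'c'de + bc'd' + a'c'e + a'b'c'd + a'b'cd'e' + a'bd'e + abd'e' + abcd

8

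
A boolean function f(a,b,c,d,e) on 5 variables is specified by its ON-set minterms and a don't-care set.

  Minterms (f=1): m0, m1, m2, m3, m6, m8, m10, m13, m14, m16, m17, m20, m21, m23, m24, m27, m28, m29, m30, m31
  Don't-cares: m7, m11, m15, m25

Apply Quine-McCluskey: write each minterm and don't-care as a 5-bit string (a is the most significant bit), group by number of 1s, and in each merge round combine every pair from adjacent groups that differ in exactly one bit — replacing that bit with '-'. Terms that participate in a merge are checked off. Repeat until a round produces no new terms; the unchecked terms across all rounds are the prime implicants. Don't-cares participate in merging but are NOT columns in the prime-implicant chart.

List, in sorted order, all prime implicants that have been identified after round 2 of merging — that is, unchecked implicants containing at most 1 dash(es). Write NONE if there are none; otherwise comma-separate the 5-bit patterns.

NONE

[col 0] 00000*, 00001*, 00010*, 00011*, 00110*, 00111*, 01000*, 01010*, 01011*, 01101*, 01110*, 01111*, 10000*, 10001*, 10100*, 10101*, 10111*, 11000*, 11001*, 11011*, 11100*, 11101*, 11110*, 11111*
[col 1] -0000*, -0001*, -0111*, -1000*, -1011*, -1101*, -1110*, -1111*, 0-000*, 0-010*, 0-011*, 0-110*, 0-111*, 00-10*, 00-11*, 000-0*, 000-1*, 0000-*, 0001-*, 0011-*, 01-10*, 01-11*, 010-0*, 0101-*, 011-1*, 0111-*, 1-000*, 1-001*, 1-100*, 1-101*, 1-111*, 10-00*, 10-01*, 1000-*, 101-1*, 1010-*, 11-00*, 11-01*, 11-11*, 110-1*, 1100-*, 111-0*, 111-1*, 1110-*, 1111-*
[col 2] --000, --111, -000-, -1-11, -11-1, -111-, 0--10*, 0--11*, 0-0-0, 0-01-*, 0-11-*, 00-1-*, 000--, 01-1-*, 1--00*, 1--01*, 1-00-*, 1-1-1, 1-10-*, 10-0-*, 11--1, 11-0-*, 111--
[col 3] 0--1-, 1--0-
Prime implicants: --000, --111, -000-, -1-11, -11-1, -111-, 0--1-, 0-0-0, 000--, 1--0-, 1-1-1, 11--1, 111--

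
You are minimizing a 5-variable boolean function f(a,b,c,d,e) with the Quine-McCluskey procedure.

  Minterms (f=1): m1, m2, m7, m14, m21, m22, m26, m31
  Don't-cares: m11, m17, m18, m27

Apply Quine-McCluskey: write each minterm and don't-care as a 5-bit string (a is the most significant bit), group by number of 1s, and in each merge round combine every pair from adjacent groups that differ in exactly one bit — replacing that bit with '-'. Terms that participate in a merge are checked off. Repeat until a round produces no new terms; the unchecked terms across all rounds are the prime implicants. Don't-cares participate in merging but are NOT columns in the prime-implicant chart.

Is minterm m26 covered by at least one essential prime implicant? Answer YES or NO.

NO

[col 0] 00001*, 00010*, 00111, 01011*, 01110, 10001*, 10010*, 10101*, 10110*, 11010*, 11011*, 11111*
[col 1] -0001, -0010, -1011, 1-010, 10-01, 10-10, 11-11, 1101-
Prime implicants: -0001, -0010, -1011, 00111, 01110, 1-010, 10-01, 10-10, 11-11, 1101-
PI chart (minterm → PIs covering it):
  1 | -0001  (sole → essential)
  2 | -0010  (sole → essential)
  7 | 00111  (sole → essential)
  14 | 01110  (sole → essential)
  21 | 10-01  (sole → essential)
  22 | 10-10  (sole → essential)
  26 | 1-010,1101-
  31 | 11-11  (sole → essential)
Essential prime implicants: -0001, -0010, 00111, 01110, 10-01, 10-10, 11-11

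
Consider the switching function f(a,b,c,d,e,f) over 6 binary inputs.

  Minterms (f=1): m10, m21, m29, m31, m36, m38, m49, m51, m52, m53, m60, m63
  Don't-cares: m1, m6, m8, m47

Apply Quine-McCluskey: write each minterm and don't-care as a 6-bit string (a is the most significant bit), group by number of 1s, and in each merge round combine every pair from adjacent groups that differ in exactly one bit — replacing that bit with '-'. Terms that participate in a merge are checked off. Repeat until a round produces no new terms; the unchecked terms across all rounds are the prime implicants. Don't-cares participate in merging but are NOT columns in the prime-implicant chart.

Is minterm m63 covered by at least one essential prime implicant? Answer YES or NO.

size-2^0 implicants → 000001  000110(✓)  001000(✓)  001010(✓)  010101(✓)  011101(✓)  011111(✓)  100100(✓)  100110(✓)  101111(✓)  110001(✓)  110011(✓)  110100(✓)  110101(✓)  111100(✓)  111111(✓)
size-2^1 implicants → -00110  -10101  -11111  0010-0  01-101  0111-1  1-0100  1-1111  1001-0  11-100  110-01  1100-1  11010-
Unchecked terms (primes): -00110, -10101, -11111, 000001, 0010-0, 01-101, 0111-1, 1-0100, 1-1111, 1001-0, 11-100, 110-01, 1100-1, 11010-
Minterm coverage:
  m10 ⊆ 0010-0 [E]
  m21 ⊆ -10101,01-101
  m29 ⊆ 01-101,0111-1
  m31 ⊆ -11111,0111-1
  m36 ⊆ 1-0100,1001-0
  m38 ⊆ -00110,1001-0
  m49 ⊆ 110-01,1100-1
  m51 ⊆ 1100-1 [E]
  m52 ⊆ 1-0100,11-100,11010-
  m53 ⊆ -10101,110-01,11010-
  m60 ⊆ 11-100 [E]
  m63 ⊆ -11111,1-1111
E = {0010-0, 11-100, 1100-1}

NO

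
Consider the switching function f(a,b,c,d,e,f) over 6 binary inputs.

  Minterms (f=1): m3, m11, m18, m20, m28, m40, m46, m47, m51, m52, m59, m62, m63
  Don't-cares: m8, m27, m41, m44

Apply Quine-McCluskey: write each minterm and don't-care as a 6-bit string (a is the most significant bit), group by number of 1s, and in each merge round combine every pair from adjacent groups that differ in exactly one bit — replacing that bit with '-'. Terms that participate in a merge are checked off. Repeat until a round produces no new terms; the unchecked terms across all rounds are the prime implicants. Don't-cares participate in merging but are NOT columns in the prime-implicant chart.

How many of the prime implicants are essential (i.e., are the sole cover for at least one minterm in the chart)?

6

[col 0] 000011*, 001000*, 001011*, 010010, 010100*, 011011*, 011100*, 101000*, 101001*, 101100*, 101110*, 101111*, 110011*, 110100*, 111011*, 111110*, 111111*
[col 1] -01000, -10100, -11011, 0-1011, 00-011, 01-100, 1-1110*, 1-1111*, 101-00, 10100-, 1011-0, 10111-*, 11-011, 111-11, 11111-*
[col 2] 1-111-
Prime implicants: -01000, -10100, -11011, 0-1011, 00-011, 01-100, 010010, 1-111-, 101-00, 10100-, 1011-0, 11-011, 111-11
PI chart (minterm → PIs covering it):
  3 | 00-011  (sole → essential)
  11 | 0-1011,00-011
  18 | 010010  (sole → essential)
  20 | -10100,01-100
  28 | 01-100  (sole → essential)
  40 | -01000,101-00,10100-
  46 | 1-111-,1011-0
  47 | 1-111-  (sole → essential)
  51 | 11-011  (sole → essential)
  52 | -10100  (sole → essential)
  59 | -11011,11-011,111-11
  62 | 1-111-  (sole → essential)
  63 | 1-111-,111-11
Essential prime implicants: -10100, 00-011, 01-100, 010010, 1-111-, 11-011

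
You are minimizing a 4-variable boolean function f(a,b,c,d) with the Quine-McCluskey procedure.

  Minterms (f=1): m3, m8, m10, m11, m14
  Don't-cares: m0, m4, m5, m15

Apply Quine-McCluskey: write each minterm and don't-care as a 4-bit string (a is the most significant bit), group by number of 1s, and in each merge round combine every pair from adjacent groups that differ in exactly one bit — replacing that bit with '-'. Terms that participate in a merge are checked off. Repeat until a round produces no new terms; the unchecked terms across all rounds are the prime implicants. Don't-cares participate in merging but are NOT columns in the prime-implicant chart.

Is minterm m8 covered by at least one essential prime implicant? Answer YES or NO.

size-2^0 implicants → 0000(✓)  0011(✓)  0100(✓)  0101(✓)  1000(✓)  1010(✓)  1011(✓)  1110(✓)  1111(✓)
size-2^1 implicants → -000  -011  0-00  010-  1-10(✓)  1-11(✓)  10-0  101-(✓)  111-(✓)
size-2^2 implicants → 1-1-
Unchecked terms (primes): -000, -011, 0-00, 010-, 1-1-, 10-0
Minterm coverage:
  m3 ⊆ -011 [E]
  m8 ⊆ -000,10-0
  m10 ⊆ 1-1-,10-0
  m11 ⊆ -011,1-1-
  m14 ⊆ 1-1- [E]
E = {-011, 1-1-}

NO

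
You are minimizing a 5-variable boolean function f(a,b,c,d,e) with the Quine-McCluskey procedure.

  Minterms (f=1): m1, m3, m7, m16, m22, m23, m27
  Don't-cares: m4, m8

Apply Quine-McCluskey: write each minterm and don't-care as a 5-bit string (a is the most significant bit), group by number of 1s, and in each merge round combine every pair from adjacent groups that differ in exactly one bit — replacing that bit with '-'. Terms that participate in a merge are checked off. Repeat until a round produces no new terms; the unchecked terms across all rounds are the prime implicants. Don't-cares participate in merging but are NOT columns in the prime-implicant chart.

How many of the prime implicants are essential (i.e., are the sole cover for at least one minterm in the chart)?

Round 0: 00001✓ 00011✓ 00100 00111✓ 01000 10000 10110✓ 10111✓ 11011
Round 1: -0111 00-11 000-1 1011-
PIs = {-0111, 00-11, 000-1, 00100, 01000, 10000, 1011-, 11011}
Coverage chart:
  m1: 000-1 ←essential
  m3: 00-11,000-1
  m7: -0111,00-11
  m16: 10000 ←essential
  m22: 1011- ←essential
  m23: -0111,1011-
  m27: 11011 ←essential
Essential: 000-1, 10000, 1011-, 11011

4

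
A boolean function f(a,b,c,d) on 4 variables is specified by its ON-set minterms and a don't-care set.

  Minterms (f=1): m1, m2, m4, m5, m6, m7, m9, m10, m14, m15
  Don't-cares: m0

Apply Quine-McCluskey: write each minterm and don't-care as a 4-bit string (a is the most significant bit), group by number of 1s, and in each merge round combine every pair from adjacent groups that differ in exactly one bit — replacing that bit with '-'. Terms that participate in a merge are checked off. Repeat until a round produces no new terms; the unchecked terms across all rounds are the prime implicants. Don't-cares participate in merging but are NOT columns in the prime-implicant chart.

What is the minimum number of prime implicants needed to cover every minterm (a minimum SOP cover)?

Round 0: 0000✓ 0001✓ 0010✓ 0100✓ 0101✓ 0110✓ 0111✓ 1001✓ 1010✓ 1110✓ 1111✓
Round 1: -001 -010✓ -110✓ -111✓ 0-00✓ 0-01✓ 0-10✓ 00-0✓ 000-✓ 01-0✓ 01-1✓ 010-✓ 011-✓ 1-10✓ 111-✓
Round 2: --10 -11- 0--0 0-0- 01--
PIs = {--10, -001, -11-, 0--0, 0-0-, 01--}
Coverage chart:
  m1: -001,0-0-
  m2: --10,0--0
  m4: 0--0,0-0-,01--
  m5: 0-0-,01--
  m6: --10,-11-,0--0,01--
  m7: -11-,01--
  m9: -001 ←essential
  m10: --10 ←essential
  m14: --10,-11-
  m15: -11- ←essential
Essential: --10, -001, -11-
Petrick residual → 0-0-
Min cover (4 terms): cd' + b'c'd + bc + a'c'

4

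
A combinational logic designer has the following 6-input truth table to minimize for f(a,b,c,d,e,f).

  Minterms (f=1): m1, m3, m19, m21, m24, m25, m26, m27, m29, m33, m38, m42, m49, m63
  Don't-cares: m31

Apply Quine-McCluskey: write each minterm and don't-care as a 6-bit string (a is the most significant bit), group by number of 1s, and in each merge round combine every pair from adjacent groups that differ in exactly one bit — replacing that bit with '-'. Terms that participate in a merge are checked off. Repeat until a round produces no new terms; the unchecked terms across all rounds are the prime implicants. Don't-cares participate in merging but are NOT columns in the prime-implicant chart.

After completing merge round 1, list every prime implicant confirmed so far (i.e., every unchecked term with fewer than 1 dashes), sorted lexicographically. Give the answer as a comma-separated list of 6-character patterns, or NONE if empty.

100110, 101010

[col 0] 000001*, 000011*, 010011*, 010101*, 011000*, 011001*, 011010*, 011011*, 011101*, 011111*, 100001*, 100110, 101010, 110001*, 111111*
[col 1] -00001, -11111, 0-0011, 0000-1, 01-011, 01-101, 011-01*, 011-11*, 0110-0*, 0110-1*, 01100-*, 01101-*, 0111-1*, 1-0001
[col 2] 011--1, 0110--
Prime implicants: -00001, -11111, 0-0011, 0000-1, 01-011, 01-101, 011--1, 0110--, 1-0001, 100110, 101010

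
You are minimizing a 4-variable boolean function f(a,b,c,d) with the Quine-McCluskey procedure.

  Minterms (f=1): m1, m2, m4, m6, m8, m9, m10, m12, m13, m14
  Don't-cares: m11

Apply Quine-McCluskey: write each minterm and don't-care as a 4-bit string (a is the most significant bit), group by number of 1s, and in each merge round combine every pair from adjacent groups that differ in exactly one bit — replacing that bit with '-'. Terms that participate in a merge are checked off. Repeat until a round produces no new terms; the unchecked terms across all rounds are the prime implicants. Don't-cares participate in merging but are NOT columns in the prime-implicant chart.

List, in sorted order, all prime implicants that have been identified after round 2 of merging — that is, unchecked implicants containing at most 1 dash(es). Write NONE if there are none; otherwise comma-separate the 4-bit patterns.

size-2^0 implicants → 0001(✓)  0010(✓)  0100(✓)  0110(✓)  1000(✓)  1001(✓)  1010(✓)  1011(✓)  1100(✓)  1101(✓)  1110(✓)
size-2^1 implicants → -001  -010(✓)  -100(✓)  -110(✓)  0-10(✓)  01-0(✓)  1-00(✓)  1-01(✓)  1-10(✓)  10-0(✓)  10-1(✓)  100-(✓)  101-(✓)  11-0(✓)  110-(✓)
size-2^2 implicants → --10  -1-0  1--0  1-0-  10--
Unchecked terms (primes): --10, -001, -1-0, 1--0, 1-0-, 10--

-001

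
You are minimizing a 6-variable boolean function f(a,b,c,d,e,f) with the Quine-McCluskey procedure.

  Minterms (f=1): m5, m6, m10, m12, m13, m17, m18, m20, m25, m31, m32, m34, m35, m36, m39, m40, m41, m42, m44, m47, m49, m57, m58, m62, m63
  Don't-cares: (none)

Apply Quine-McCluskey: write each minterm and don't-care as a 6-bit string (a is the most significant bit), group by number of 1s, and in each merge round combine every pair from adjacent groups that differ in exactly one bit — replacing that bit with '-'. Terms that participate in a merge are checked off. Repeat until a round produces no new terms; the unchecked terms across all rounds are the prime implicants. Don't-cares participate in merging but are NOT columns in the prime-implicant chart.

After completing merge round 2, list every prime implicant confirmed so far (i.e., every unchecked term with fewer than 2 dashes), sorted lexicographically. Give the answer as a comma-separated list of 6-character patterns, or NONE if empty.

-01010, -01100, -11111, 00-101, 000110, 00110-, 010010, 010100, 1-1001, 1-1010, 1-1111, 10-111, 100-11, 10001-, 10100-, 111-10, 11111-

Round 0: 000101✓ 000110 001010✓ 001100✓ 001101✓ 010001✓ 010010 010100 011001✓ 011111✓ 100000✓ 100010✓ 100011✓ 100100✓ 100111✓ 101000✓ 101001✓ 101010✓ 101100✓ 101111✓ 110001✓ 111001✓ 111010✓ 111110✓ 111111✓
Round 1: -01010 -01100 -10001✓ -11001✓ -11111 00-101 00110- 01-001✓ 1-1001 1-1010 1-1111 10-000✓ 10-010✓ 10-100✓ 10-111 100-00✓ 100-11 1000-0✓ 10001- 101-00✓ 1010-0✓ 10100- 11-001✓ 111-10 11111-
Round 2: -1-001 10--00 10-0-0
PIs = {-01010, -01100, -1-001, -11111, 00-101, 000110, 00110-, 010010, 010100, 1-1001, 1-1010, 1-1111, 10--00, 10-0-0, 10-111, 100-11, 10001-, 10100-, 111-10, 11111-}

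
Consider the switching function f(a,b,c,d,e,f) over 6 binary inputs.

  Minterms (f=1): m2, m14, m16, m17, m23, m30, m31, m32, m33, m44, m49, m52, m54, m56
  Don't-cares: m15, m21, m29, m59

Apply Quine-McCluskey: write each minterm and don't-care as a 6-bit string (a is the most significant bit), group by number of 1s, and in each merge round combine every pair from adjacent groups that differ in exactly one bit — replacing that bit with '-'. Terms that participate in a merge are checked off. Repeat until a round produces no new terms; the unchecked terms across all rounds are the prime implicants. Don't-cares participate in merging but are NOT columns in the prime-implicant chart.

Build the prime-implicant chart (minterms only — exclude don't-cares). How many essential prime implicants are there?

[col 0] 000010, 001110*, 001111*, 010000*, 010001*, 010101*, 010111*, 011101*, 011110*, 011111*, 100000*, 100001*, 101100, 110001*, 110100*, 110110*, 111000, 111011
[col 1] -10001, 0-1110*, 0-1111*, 00111-*, 01-101*, 01-111*, 010-01, 01000-, 0101-1*, 0111-1*, 01111-*, 1-0001, 10000-, 1101-0
[col 2] 0-111-, 01-1-1
Prime implicants: -10001, 0-111-, 000010, 01-1-1, 010-01, 01000-, 1-0001, 10000-, 101100, 1101-0, 111000, 111011
PI chart (minterm → PIs covering it):
  2 | 000010  (sole → essential)
  14 | 0-111-  (sole → essential)
  16 | 01000-  (sole → essential)
  17 | -10001,010-01,01000-
  23 | 01-1-1  (sole → essential)
  30 | 0-111-  (sole → essential)
  31 | 0-111-,01-1-1
  32 | 10000-  (sole → essential)
  33 | 1-0001,10000-
  44 | 101100  (sole → essential)
  49 | -10001,1-0001
  52 | 1101-0  (sole → essential)
  54 | 1101-0  (sole → essential)
  56 | 111000  (sole → essential)
Essential prime implicants: 0-111-, 000010, 01-1-1, 01000-, 10000-, 101100, 1101-0, 111000

8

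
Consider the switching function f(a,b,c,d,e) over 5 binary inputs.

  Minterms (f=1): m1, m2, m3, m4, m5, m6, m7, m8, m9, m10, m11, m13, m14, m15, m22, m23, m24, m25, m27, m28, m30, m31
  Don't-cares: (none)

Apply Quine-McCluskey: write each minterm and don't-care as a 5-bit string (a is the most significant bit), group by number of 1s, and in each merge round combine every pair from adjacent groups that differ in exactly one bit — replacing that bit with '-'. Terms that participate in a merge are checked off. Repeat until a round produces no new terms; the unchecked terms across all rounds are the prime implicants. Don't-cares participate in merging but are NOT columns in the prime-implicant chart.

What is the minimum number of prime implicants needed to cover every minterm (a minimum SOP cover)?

7

size-2^0 implicants → 00001(✓)  00010(✓)  00011(✓)  00100(✓)  00101(✓)  00110(✓)  00111(✓)  01000(✓)  01001(✓)  01010(✓)  01011(✓)  01101(✓)  01110(✓)  01111(✓)  10110(✓)  10111(✓)  11000(✓)  11001(✓)  11011(✓)  11100(✓)  11110(✓)  11111(✓)
size-2^1 implicants → -0110(✓)  -0111(✓)  -1000(✓)  -1001(✓)  -1011(✓)  -1110(✓)  -1111(✓)  0-001(✓)  0-010(✓)  0-011(✓)  0-101(✓)  0-110(✓)  0-111(✓)  00-01(✓)  00-10(✓)  00-11(✓)  000-1(✓)  0001-(✓)  001-0(✓)  001-1(✓)  0010-(✓)  0011-(✓)  01-01(✓)  01-10(✓)  01-11(✓)  010-0(✓)  010-1(✓)  0100-(✓)  0101-(✓)  011-1(✓)  0111-(✓)  1-110(✓)  1-111(✓)  1011-(✓)  11-00  11-11(✓)  110-1(✓)  1100-(✓)  111-0  1111-(✓)
size-2^2 implicants → --110(✓)  --111(✓)  -011-(✓)  -1-11  -10-1  -100-  -111-(✓)  0--01(✓)  0--10(✓)  0--11(✓)  0-0-1(✓)  0-01-(✓)  0-1-1(✓)  0-11-(✓)  00--1(✓)  00-1-(✓)  001--  01--1(✓)  01-1-(✓)  010--  1-11-(✓)
size-2^3 implicants → --11-  0---1  0--1-
Unchecked terms (primes): --11-, -1-11, -10-1, -100-, 0---1, 0--1-, 001--, 010--, 11-00, 111-0
Minterm coverage:
  m1 ⊆ 0---1 [E]
  m2 ⊆ 0--1- [E]
  m3 ⊆ 0---1,0--1-
  m4 ⊆ 001-- [E]
  m5 ⊆ 0---1,001--
  m6 ⊆ --11-,0--1-,001--
  m7 ⊆ --11-,0---1,0--1-,001--
  m8 ⊆ -100-,010--
  m9 ⊆ -10-1,-100-,0---1,010--
  m10 ⊆ 0--1-,010--
  m11 ⊆ -1-11,-10-1,0---1,0--1-,010--
  m13 ⊆ 0---1 [E]
  m14 ⊆ --11-,0--1-
  m15 ⊆ --11-,-1-11,0---1,0--1-
  m22 ⊆ --11- [E]
  m23 ⊆ --11- [E]
  m24 ⊆ -100-,11-00
  m25 ⊆ -10-1,-100-
  m27 ⊆ -1-11,-10-1
  m28 ⊆ 11-00,111-0
  m30 ⊆ --11-,111-0
  m31 ⊆ --11-,-1-11
E = {--11-, 0---1, 0--1-, 001--}
Petrick residual → -1-11, -100-, 11-00
Cover = cd + bde + bc'd' + a'e + a'd + a'b'c + abd'e'  |cover|=7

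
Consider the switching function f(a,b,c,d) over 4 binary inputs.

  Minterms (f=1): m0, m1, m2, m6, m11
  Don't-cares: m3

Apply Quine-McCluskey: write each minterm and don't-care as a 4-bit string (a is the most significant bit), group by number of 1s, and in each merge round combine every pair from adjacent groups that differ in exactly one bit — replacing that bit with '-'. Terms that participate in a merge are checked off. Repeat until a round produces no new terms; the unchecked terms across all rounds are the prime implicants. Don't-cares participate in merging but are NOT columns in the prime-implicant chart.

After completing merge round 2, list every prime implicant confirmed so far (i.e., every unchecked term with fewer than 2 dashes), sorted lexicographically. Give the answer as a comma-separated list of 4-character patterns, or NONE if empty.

[col 0] 0000*, 0001*, 0010*, 0011*, 0110*, 1011*
[col 1] -011, 0-10, 00-0*, 00-1*, 000-*, 001-*
[col 2] 00--
Prime implicants: -011, 0-10, 00--

-011, 0-10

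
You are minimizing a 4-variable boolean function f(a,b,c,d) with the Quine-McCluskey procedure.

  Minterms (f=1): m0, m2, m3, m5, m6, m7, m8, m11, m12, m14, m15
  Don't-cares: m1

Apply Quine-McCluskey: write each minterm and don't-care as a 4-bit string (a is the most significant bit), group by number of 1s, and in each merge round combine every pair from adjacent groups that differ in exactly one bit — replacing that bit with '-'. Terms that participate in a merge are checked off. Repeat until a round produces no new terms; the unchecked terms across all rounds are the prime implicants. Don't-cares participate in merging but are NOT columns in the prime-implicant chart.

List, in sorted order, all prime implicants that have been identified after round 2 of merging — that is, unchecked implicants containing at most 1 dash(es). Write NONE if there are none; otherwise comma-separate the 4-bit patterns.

-000, 1-00, 11-0

[col 0] 0000*, 0001*, 0010*, 0011*, 0101*, 0110*, 0111*, 1000*, 1011*, 1100*, 1110*, 1111*
[col 1] -000, -011*, -110*, -111*, 0-01*, 0-10*, 0-11*, 00-0*, 00-1*, 000-*, 001-*, 01-1*, 011-*, 1-00, 1-11*, 11-0, 111-*
[col 2] --11, -11-, 0--1, 0-1-, 00--
Prime implicants: --11, -000, -11-, 0--1, 0-1-, 00--, 1-00, 11-0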